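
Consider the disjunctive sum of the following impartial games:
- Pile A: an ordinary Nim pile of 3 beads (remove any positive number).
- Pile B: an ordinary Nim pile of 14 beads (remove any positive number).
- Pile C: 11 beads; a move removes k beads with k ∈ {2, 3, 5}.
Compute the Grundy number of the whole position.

15

Pile A is a plain Nim pile of size 3, so its Grundy value is 3.
Pile B is a plain Nim pile of size 14, so its Grundy value is 14.
Build the Grundy sequence for pile C with g(k) = mex{g(k−s) : s ∈ {2, 3, 5}, s ≤ k}:
g(0) = mex{} = 0
g(1) = mex{} = 0
g(2) = mex{0} = 1
g(3) = mex{0} = 1
g(4) = mex{0,1} = 2
g(5) = mex{0,1} = 2
g(6) = mex{0,1,2} = 3
g(7) = mex{1,2} = 0
g(8) = mex{1,2,3} = 0
g(9) = mex{0,2,3} = 1
g(10) = mex{0,2} = 1
g(11) = mex{0,1,3} = 2
So g(11) = 2.
By the Sprague-Grundy theorem, the Grundy value of a sum of independent games is the XOR of the component values.
Combined value = 3 ⊕ 14 ⊕ 2 = 15.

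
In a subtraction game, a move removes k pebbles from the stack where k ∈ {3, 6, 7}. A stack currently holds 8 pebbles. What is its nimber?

Grundy values for subtraction set {3, 6, 7}:
k:     0  1  2  3  4  5  6  7  8
g(k):  0  0  0  1  1  1  2  2  2
So g(8) = 2.

2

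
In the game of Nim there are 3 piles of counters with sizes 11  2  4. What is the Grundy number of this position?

13

In binary:
  1011  (11)
  0010  (2)
  0100  (4)
  ----
  1101  (13)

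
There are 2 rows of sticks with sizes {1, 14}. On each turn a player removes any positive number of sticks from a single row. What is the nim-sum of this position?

Bitwise XOR of the heap sizes:
  0001  (1)
  1110  (14)
  ----
  1111  (15)

15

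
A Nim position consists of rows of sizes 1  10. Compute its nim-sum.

11

Compute the nim-sum pairwise:
1 ⊕ 10 = 11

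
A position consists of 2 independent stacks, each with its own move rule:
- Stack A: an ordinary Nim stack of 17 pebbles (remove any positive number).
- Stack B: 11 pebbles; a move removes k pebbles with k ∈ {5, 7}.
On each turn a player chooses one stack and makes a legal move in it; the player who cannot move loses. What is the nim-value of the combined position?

19

Stack A is a plain Nim stack of size 17, so its Grundy value is 17.
Grundy values for stack B (subtraction set {5, 7}):
g(0) = mex{} = 0
g(1) = mex{} = 0
g(2) = mex{} = 0
g(3) = mex{} = 0
g(4) = mex{} = 0
g(5) = mex{0} = 1
g(6) = mex{0} = 1
g(7) = mex{0} = 1
g(8) = mex{0} = 1
g(9) = mex{0} = 1
g(10) = mex{0,1} = 2
g(11) = mex{0,1} = 2
So g(11) = 2.
The value of a disjunctive sum is the nim-sum of the parts.
Combined value = 17 ⊕ 2 = 19.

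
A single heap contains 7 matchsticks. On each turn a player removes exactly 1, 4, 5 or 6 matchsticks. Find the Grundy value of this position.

Build the Grundy sequence with g(k) = mex{g(k−s) : s ∈ {1, 4, 5, 6}, s ≤ k}:
g(0) = mex{} = 0
g(1) = mex{0} = 1
g(2) = mex{1} = 0
g(3) = mex{0} = 1
g(4) = mex{0,1} = 2
g(5) = mex{0,1,2} = 3
g(6) = mex{0,1,3} = 2
g(7) = mex{0,1,2} = 3
So g(7) = 3.

3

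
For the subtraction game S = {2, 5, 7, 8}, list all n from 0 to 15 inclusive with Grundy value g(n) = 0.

0, 1, 4, 10, 13, 14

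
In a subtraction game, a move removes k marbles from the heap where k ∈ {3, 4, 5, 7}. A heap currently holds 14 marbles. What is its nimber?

Build the Grundy sequence with g(k) = mex{g(k−s) : s ∈ {3, 4, 5, 7}, s ≤ k}:
k:     0  1  2  3  4  5  6  7  8  9 10 11 12 13 14
g(k):  0  0  0  1  1  1  2  2  2  3  0  0  0  1  1
So g(14) = 1.

1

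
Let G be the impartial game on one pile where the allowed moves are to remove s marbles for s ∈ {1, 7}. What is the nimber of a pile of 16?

0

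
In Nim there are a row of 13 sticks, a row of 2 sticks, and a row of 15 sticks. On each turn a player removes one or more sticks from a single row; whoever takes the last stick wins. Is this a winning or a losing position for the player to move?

Losing position

Compute the nim-sum pairwise:
13 ^ 2 = 15
15 ^ 15 = 0
The nim-sum is 0, so this is a P-position: the player to move is in a losing position under optimal play.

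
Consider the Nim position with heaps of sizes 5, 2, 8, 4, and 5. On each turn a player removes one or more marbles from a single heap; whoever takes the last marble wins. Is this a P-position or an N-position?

Nim-sum: 5 XOR 2 XOR 8 XOR 4 XOR 5 = 14.
The nim-sum is 14 ≠ 0, so this is an N-position: the player to move can win.

N-position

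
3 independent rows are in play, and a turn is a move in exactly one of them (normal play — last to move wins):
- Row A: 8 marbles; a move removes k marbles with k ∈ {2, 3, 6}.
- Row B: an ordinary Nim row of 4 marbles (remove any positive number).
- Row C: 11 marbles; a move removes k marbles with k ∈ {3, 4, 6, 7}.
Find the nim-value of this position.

For row A, compute g(0), g(1), … with moves {2, 3, 6}:
k:     0  1  2  3  4  5  6  7  8
g(k):  0  0  1  1  2  0  3  1  2
So g(8) = 2.
Row B is a plain Nim row of size 4, so its Grundy value is 4.
Build the Grundy sequence for row C with g(k) = mex{g(k−s) : s ∈ {3, 4, 6, 7}, s ≤ k}:
k:     0  1  2  3  4  5  6  7  8  9 10 11
g(k):  0  0  0  1  1  1  2  2  2  3  0  0
So g(11) = 0.
The value of a disjunctive sum is the nim-sum of the parts.
Combined value = 2 ⊕ 4 ⊕ 0 = 6.

6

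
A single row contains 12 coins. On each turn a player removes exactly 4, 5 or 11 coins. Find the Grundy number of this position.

3

Build the Grundy sequence with g(k) = mex{g(k−s) : s ∈ {4, 5, 11}, s ≤ k}:
k:     0  1  2  3  4  5  6  7  8  9 10 11 12
g(k):  0  0  0  0  1  1  1  1  2  0  0  2  3
So g(12) = 3.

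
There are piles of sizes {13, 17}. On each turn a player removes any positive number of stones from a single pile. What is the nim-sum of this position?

28

Nim-sum: 13 ⊕ 17 = 28.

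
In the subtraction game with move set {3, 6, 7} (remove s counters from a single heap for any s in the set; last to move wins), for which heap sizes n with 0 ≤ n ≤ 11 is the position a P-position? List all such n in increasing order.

0, 1, 2, 10, 11

Grundy values for subtraction set {3, 6, 7}:
g(0) = mex{} = 0
g(1) = mex{} = 0
g(2) = mex{} = 0
g(3) = mex{0} = 1
g(4) = mex{0} = 1
g(5) = mex{0} = 1
g(6) = mex{0,1} = 2
g(7) = mex{0,1} = 2
g(8) = mex{0,1} = 2
g(9) = mex{0,1,2} = 3
g(10) = mex{1,2} = 0
g(11) = mex{1,2} = 0
The P-positions (g = 0) in 0..11 are 0, 1, 2, 10, 11.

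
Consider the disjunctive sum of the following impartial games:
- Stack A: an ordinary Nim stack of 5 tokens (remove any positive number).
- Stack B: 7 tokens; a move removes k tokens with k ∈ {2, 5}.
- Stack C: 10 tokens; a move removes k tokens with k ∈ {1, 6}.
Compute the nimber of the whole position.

4

Stack A is a plain Nim stack of size 5, so its Grundy value is 5.
Grundy values for stack B (subtraction set {2, 5}):
g(0) = mex{} = 0
g(1) = mex{} = 0
g(2) = mex{0} = 1
g(3) = mex{0} = 1
g(4) = mex{1} = 0
g(5) = mex{0,1} = 2
g(6) = mex{0} = 1
g(7) = mex{1,2} = 0
So g(7) = 0.
For stack C, compute g(0), g(1), … with moves {1, 6}:
g(0) = mex{} = 0
g(1) = mex{0} = 1
g(2) = mex{1} = 0
g(3) = mex{0} = 1
g(4) = mex{1} = 0
g(5) = mex{0} = 1
g(6) = mex{0,1} = 2
g(7) = mex{1,2} = 0
g(8) = mex{0} = 1
g(9) = mex{1} = 0
g(10) = mex{0} = 1
So g(10) = 1.
The value of a disjunctive sum is the nim-sum of the parts.
Combined value = 5 XOR 0 XOR 1 = 4.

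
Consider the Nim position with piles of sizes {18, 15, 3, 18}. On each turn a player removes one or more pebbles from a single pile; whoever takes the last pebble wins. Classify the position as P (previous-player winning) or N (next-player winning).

Bitwise XOR of the heap sizes:
  10010  (18)
  01111  (15)
  00011  (3)
  10010  (18)
  -----
  01100  (12)
The nim-sum is 12 ≠ 0, so this is an N-position: the player to move can win.

N-position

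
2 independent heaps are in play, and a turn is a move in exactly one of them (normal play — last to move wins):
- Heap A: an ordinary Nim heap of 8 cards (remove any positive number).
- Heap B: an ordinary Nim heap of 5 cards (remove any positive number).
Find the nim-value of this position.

13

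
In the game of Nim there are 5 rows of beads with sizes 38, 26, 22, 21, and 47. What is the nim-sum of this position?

16

Compute the nim-sum pairwise:
38 XOR 26 = 60
60 XOR 22 = 42
42 XOR 21 = 63
63 XOR 47 = 16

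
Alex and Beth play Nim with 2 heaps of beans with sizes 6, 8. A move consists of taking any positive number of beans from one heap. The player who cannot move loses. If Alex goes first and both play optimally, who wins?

Alex wins

Nim-sum: 6 XOR 8 = 14.
The nim-sum is 14 ≠ 0, so this is an N-position: the player to move can win; Alex has a winning move.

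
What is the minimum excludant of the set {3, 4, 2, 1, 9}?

0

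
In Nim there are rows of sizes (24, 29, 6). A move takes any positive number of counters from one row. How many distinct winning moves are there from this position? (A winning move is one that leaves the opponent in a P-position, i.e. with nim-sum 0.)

Bitwise XOR of the heap sizes:
  11000  (24)
  11101  (29)
  00110  (6)
  -----
  00011  (3)
The overall nim-sum is X = 3. A row of size p has a winning move iff p XOR X < p (reduce it to p XOR X).
  24: 24 XOR 3 = 27 ≥ 24 — no move.
  29: 29 XOR 3 = 30 ≥ 29 — no move.
  6: 6 XOR 3 = 5 < 6 — winning move (to 5).
That gives 1 winning move.

1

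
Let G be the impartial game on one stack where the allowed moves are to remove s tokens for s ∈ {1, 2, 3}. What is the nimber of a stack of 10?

2

Compute g(0), g(1), … for moves {1, 2, 3}:
k:     0  1  2  3  4  5  6  7  8  9 10
g(k):  0  1  2  3  0  1  2  3  0  1  2
So g(10) = 2.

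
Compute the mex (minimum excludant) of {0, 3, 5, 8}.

1

0 is in the set but 1 is not, so the mex is 1.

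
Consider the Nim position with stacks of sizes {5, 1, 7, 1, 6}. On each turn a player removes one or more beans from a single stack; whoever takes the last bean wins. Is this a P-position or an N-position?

Compute the nim-sum pairwise:
5 XOR 1 = 4
4 XOR 7 = 3
3 XOR 1 = 2
2 XOR 6 = 4
The nim-sum is 4 ≠ 0, so this is an N-position: the player to move can win.

N-position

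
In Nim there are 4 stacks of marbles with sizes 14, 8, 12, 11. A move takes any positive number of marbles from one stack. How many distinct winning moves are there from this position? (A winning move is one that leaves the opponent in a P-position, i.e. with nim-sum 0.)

Nim-sum: 14 ⊕ 8 ⊕ 12 ⊕ 11 = 1.
The overall nim-sum is X = 1. A stack of size p has a winning move iff p XOR X < p (reduce it to p XOR X).
  14: 14 XOR 1 = 15 ≥ 14 — no move.
  8: 8 XOR 1 = 9 ≥ 8 — no move.
  12: 12 XOR 1 = 13 ≥ 12 — no move.
  11: 11 XOR 1 = 10 < 11 — winning move (to 10).
That gives 1 winning move.

1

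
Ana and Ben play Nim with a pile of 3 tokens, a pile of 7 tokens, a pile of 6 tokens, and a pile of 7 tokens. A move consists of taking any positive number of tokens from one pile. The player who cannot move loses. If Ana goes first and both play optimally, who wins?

Ana wins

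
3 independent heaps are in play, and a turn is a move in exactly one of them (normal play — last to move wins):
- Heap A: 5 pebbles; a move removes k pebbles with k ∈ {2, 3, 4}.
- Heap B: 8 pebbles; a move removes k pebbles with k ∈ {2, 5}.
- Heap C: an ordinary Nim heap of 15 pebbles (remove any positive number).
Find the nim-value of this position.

13

Grundy values for heap A (subtraction set {2, 3, 4}):
g(0) = mex{} = 0
g(1) = mex{} = 0
g(2) = mex{0} = 1
g(3) = mex{0} = 1
g(4) = mex{0,1} = 2
g(5) = mex{0,1} = 2
So g(5) = 2.
For heap B, compute g(0), g(1), … with moves {2, 5}:
k:     0  1  2  3  4  5  6  7  8
g(k):  0  0  1  1  0  2  1  0  0
So g(8) = 0.
Heap C is a plain Nim heap of size 15, so its Grundy value is 15.
The value of a disjunctive sum is the nim-sum of the parts.
Combined value = 2 ⊕ 0 ⊕ 15 = 13.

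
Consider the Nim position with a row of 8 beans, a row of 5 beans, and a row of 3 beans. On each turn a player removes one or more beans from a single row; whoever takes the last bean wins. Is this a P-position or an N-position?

N-position

Nim-sum: 8 ⊕ 5 ⊕ 3 = 14.
The nim-sum is 14 ≠ 0, so this is an N-position: the player to move can win.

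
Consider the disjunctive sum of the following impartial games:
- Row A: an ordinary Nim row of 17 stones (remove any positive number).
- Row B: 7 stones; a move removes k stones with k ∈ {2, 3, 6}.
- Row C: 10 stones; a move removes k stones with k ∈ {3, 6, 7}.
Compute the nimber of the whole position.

16

Row A is a plain Nim row of size 17, so its Grundy value is 17.
Grundy values for row B (subtraction set {2, 3, 6}):
k:     0  1  2  3  4  5  6  7
g(k):  0  0  1  1  2  0  3  1
So g(7) = 1.
Grundy values for row C (subtraction set {3, 6, 7}):
k:     0  1  2  3  4  5  6  7  8  9 10
g(k):  0  0  0  1  1  1  2  2  2  3  0
So g(10) = 0.
By the Sprague-Grundy theorem, the Grundy value of a sum of independent games is the XOR of the component values.
Combined value = 17 ⊕ 1 ⊕ 0 = 16.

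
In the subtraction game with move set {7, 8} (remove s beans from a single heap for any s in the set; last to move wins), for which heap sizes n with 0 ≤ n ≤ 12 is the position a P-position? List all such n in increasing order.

0, 1, 2, 3, 4, 5, 6

Build the Grundy sequence with g(k) = mex{g(k−s) : s ∈ {7, 8}, s ≤ k}:
k:     0  1  2  3  4  5  6  7  8  9 10 11 12
g(k):  0  0  0  0  0  0  0  1  1  1  1  1  1
The P-positions (g = 0) in 0..12 are 0, 1, 2, 3, 4, 5, 6.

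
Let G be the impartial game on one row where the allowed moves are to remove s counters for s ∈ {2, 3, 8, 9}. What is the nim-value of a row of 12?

0

Compute g(0), g(1), … for moves {2, 3, 8, 9}:
g(0) = mex{} = 0
g(1) = mex{} = 0
g(2) = mex{0} = 1
g(3) = mex{0} = 1
g(4) = mex{0,1} = 2
g(5) = mex{1} = 0
g(6) = mex{1,2} = 0
g(7) = mex{0,2} = 1
g(8) = mex{0} = 1
g(9) = mex{0,1} = 2
g(10) = mex{0,1} = 2
g(11) = mex{1,2} = 0
g(12) = mex{1,2} = 0
So g(12) = 0.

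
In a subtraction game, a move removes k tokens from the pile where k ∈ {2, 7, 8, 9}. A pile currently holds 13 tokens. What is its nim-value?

2

Build the Grundy sequence with g(k) = mex{g(k−s) : s ∈ {2, 7, 8, 9}, s ≤ k}:
g(0) = mex{} = 0
g(1) = mex{} = 0
g(2) = mex{0} = 1
g(3) = mex{0} = 1
g(4) = mex{1} = 0
g(5) = mex{1} = 0
g(6) = mex{0} = 1
g(7) = mex{0} = 1
g(8) = mex{0,1} = 2
g(9) = mex{0,1} = 2
g(10) = mex{0,1,2} = 3
g(11) = mex{0,1,2} = 3
g(12) = mex{0,1,3} = 2
g(13) = mex{0,1,3} = 2
So g(13) = 2.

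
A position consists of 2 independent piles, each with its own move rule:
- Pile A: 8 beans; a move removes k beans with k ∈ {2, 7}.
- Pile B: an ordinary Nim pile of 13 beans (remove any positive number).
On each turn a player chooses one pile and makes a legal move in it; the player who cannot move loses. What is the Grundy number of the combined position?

15

Grundy values for pile A (subtraction set {2, 7}):
k:     0  1  2  3  4  5  6  7  8
g(k):  0  0  1  1  0  0  1  1  2
So g(8) = 2.
Pile B is a plain Nim pile of size 13, so its Grundy value is 13.
By the Sprague-Grundy theorem, the Grundy value of a sum of independent games is the XOR of the component values.
Combined value = 2 ⊕ 13 = 15.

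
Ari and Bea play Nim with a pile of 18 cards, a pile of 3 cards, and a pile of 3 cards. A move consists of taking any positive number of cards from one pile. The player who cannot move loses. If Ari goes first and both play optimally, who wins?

Ari wins

Compute the nim-sum pairwise:
18 ^ 3 = 17
17 ^ 3 = 18
The nim-sum is 18 ≠ 0, so this is an N-position: the player to move can win; Ari has a winning move.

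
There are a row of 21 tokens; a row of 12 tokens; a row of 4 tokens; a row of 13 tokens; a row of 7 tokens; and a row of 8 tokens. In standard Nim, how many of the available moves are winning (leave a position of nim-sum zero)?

1

Nim-sum: 21 ⊕ 12 ⊕ 4 ⊕ 13 ⊕ 7 ⊕ 8 = 31.
The overall nim-sum is X = 31. A row of size p has a winning move iff p XOR X < p (reduce it to p XOR X).
  21: 21 XOR 31 = 10 < 21 — winning move (to 10).
  12: 12 XOR 31 = 19 ≥ 12 — no move.
  4: 4 XOR 31 = 27 ≥ 4 — no move.
  13: 13 XOR 31 = 18 ≥ 13 — no move.
  7: 7 XOR 31 = 24 ≥ 7 — no move.
  8: 8 XOR 31 = 23 ≥ 8 — no move.
That gives 1 winning move.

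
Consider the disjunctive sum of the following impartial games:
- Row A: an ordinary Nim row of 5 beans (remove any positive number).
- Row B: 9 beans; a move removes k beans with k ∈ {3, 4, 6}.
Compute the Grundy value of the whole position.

Row A is a plain Nim row of size 5, so its Grundy value is 5.
For row B, compute g(0), g(1), … with moves {3, 4, 6}:
k:     0  1  2  3  4  5  6  7  8  9
g(k):  0  0  0  1  1  1  2  2  2  0
So g(9) = 0.
The value of a disjunctive sum is the nim-sum of the parts.
Combined value = 5 ⊕ 0 = 5.

5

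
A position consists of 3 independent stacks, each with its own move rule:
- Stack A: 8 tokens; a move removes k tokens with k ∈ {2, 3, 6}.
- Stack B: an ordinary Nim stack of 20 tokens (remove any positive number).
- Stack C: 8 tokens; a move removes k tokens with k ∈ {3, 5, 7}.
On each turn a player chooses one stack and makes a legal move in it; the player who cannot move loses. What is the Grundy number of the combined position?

Grundy values for stack A (subtraction set {2, 3, 6}):
k:     0  1  2  3  4  5  6  7  8
g(k):  0  0  1  1  2  0  3  1  2
So g(8) = 2.
Stack B is a plain Nim stack of size 20, so its Grundy value is 20.
Build the Grundy sequence for stack C with g(k) = mex{g(k−s) : s ∈ {3, 5, 7}, s ≤ k}:
g(0) = mex{} = 0
g(1) = mex{} = 0
g(2) = mex{} = 0
g(3) = mex{0} = 1
g(4) = mex{0} = 1
g(5) = mex{0} = 1
g(6) = mex{0,1} = 2
g(7) = mex{0,1} = 2
g(8) = mex{0,1} = 2
So g(8) = 2.
The value of a disjunctive sum is the nim-sum of the parts.
Combined value = 2 XOR 20 XOR 2 = 20.

20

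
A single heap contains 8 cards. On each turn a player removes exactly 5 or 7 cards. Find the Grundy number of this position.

Build the Grundy sequence with g(k) = mex{g(k−s) : s ∈ {5, 7}, s ≤ k}:
g(0) = mex{} = 0
g(1) = mex{} = 0
g(2) = mex{} = 0
g(3) = mex{} = 0
g(4) = mex{} = 0
g(5) = mex{0} = 1
g(6) = mex{0} = 1
g(7) = mex{0} = 1
g(8) = mex{0} = 1
So g(8) = 1.

1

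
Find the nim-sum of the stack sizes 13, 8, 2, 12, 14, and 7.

2

In binary:
  1101  (13)
  1000  (8)
  0010  (2)
  1100  (12)
  1110  (14)
  0111  (7)
  ----
  0010  (2)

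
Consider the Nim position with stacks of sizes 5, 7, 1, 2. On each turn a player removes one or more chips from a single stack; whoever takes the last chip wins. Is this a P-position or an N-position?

N-position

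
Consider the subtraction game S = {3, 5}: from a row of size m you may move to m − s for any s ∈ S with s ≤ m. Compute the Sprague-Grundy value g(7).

2

Build the Grundy sequence with g(k) = mex{g(k−s) : s ∈ {3, 5}, s ≤ k}:
k:     0  1  2  3  4  5  6  7
g(k):  0  0  0  1  1  1  2  2
So g(7) = 2.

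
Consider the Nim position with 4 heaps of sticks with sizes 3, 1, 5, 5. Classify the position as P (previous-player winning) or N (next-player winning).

Write each in binary and XOR column by column:
  011  (3)
  001  (1)
  101  (5)
  101  (5)
  ---
  010  (2)
The nim-sum is 2 ≠ 0, so this is an N-position: the player to move can win.

N-position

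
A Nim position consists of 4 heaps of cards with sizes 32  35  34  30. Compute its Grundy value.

63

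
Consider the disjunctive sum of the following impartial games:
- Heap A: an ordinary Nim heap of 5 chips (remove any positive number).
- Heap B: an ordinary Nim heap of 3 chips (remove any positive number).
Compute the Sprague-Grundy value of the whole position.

Heap A is a plain Nim heap of size 5, so its Grundy value is 5.
Heap B is a plain Nim heap of size 3, so its Grundy value is 3.
The value of a disjunctive sum is the nim-sum of the parts.
Combined value = 5 XOR 3 = 6.

6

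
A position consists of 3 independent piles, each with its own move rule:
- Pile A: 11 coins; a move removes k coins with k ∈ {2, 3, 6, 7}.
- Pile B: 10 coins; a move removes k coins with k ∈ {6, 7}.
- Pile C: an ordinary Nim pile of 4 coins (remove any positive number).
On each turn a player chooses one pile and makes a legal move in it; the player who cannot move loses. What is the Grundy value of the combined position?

4

For pile A, compute g(0), g(1), … with moves {2, 3, 6, 7}:
k:     0  1  2  3  4  5  6  7  8  9 10 11
g(k):  0  0  1  1  2  0  3  1  2  0  0  1
So g(11) = 1.
Grundy values for pile B (subtraction set {6, 7}):
g(0) = mex{} = 0
g(1) = mex{} = 0
g(2) = mex{} = 0
g(3) = mex{} = 0
g(4) = mex{} = 0
g(5) = mex{} = 0
g(6) = mex{0} = 1
g(7) = mex{0} = 1
g(8) = mex{0} = 1
g(9) = mex{0} = 1
g(10) = mex{0} = 1
So g(10) = 1.
Pile C is a plain Nim pile of size 4, so its Grundy value is 4.
The value of a disjunctive sum is the nim-sum of the parts.
Combined value = 1 ⊕ 1 ⊕ 4 = 4.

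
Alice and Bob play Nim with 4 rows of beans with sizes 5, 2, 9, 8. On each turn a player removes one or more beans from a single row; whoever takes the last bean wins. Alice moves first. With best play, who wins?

Nim-sum: 5 ⊕ 2 ⊕ 9 ⊕ 8 = 6.
The nim-sum is 6 ≠ 0, so this is an N-position: the player to move can win; Alice has a winning move.

Alice wins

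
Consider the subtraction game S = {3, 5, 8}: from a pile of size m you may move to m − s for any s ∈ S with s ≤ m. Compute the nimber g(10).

3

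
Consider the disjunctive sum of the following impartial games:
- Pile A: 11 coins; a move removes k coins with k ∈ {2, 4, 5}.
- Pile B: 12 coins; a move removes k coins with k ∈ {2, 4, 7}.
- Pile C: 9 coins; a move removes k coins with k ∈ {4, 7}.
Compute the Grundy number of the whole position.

0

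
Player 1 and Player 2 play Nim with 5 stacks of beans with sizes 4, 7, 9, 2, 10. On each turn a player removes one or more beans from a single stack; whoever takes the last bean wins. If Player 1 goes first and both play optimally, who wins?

Player 1 wins

Compute the nim-sum pairwise:
4 XOR 7 = 3
3 XOR 9 = 10
10 XOR 2 = 8
8 XOR 10 = 2
The nim-sum is 2 ≠ 0, so this is an N-position: the player to move can win; Player 1 has a winning move.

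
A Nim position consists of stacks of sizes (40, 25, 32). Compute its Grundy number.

In binary:
  101000  (40)
  011001  (25)
  100000  (32)
  ------
  010001  (17)

17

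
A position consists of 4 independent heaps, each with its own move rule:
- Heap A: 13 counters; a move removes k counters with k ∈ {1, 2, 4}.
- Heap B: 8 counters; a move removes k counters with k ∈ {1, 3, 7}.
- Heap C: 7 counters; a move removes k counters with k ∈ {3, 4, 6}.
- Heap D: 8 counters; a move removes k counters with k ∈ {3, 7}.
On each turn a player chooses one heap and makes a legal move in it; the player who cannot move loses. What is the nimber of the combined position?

1

Grundy values for heap A (subtraction set {1, 2, 4}):
k:     0  1  2  3  4  5  6  7  8  9 10 11 12 13
g(k):  0  1  2  0  1  2  0  1  2  0  1  2  0  1
So g(13) = 1.
Build the Grundy sequence for heap B with g(k) = mex{g(k−s) : s ∈ {1, 3, 7}, s ≤ k}:
g(0) = mex{} = 0
g(1) = mex{0} = 1
g(2) = mex{1} = 0
g(3) = mex{0} = 1
g(4) = mex{1} = 0
g(5) = mex{0} = 1
g(6) = mex{1} = 0
g(7) = mex{0} = 1
g(8) = mex{1} = 0
So g(8) = 0.
Grundy values for heap C (subtraction set {3, 4, 6}):
k:     0  1  2  3  4  5  6  7
g(k):  0  0  0  1  1  1  2  2
So g(7) = 2.
Build the Grundy sequence for heap D with g(k) = mex{g(k−s) : s ∈ {3, 7}, s ≤ k}:
g(0) = mex{} = 0
g(1) = mex{} = 0
g(2) = mex{} = 0
g(3) = mex{0} = 1
g(4) = mex{0} = 1
g(5) = mex{0} = 1
g(6) = mex{1} = 0
g(7) = mex{0,1} = 2
g(8) = mex{0,1} = 2
So g(8) = 2.
By the Sprague-Grundy theorem, the Grundy value of a sum of independent games is the XOR of the component values.
Combined value = 1 XOR 0 XOR 2 XOR 2 = 1.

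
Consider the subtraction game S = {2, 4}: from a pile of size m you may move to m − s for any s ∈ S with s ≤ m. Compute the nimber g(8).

Grundy values for subtraction set {2, 4}:
k:     0  1  2  3  4  5  6  7  8
g(k):  0  0  1  1  2  2  0  0  1
So g(8) = 1.

1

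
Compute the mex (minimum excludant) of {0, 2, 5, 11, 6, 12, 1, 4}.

The values 0, 1, 2 are all present; 3 is the first non-negative integer missing from the set.

3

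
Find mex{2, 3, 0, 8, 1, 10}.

4

The values 0, 1, 2, 3 are all present; 4 is the first non-negative integer missing from the set.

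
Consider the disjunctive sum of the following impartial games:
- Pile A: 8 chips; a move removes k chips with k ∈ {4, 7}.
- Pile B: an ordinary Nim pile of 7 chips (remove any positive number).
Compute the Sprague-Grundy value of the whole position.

5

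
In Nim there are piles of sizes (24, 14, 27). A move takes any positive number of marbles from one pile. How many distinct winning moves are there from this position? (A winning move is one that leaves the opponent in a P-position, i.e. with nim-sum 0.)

3

Write each in binary and XOR column by column:
  11000  (24)
  01110  (14)
  11011  (27)
  -----
  01101  (13)
The overall nim-sum is X = 13. A pile of size p has a winning move iff p XOR X < p (reduce it to p XOR X).
  24: 24 XOR 13 = 21 < 24 — winning move (to 21).
  14: 14 XOR 13 = 3 < 14 — winning move (to 3).
  27: 27 XOR 13 = 22 < 27 — winning move (to 22).
That gives 3 winning moves.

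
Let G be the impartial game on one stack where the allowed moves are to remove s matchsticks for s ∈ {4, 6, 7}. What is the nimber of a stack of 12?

0

Grundy values for subtraction set {4, 6, 7}:
k:     0  1  2  3  4  5  6  7  8  9 10 11 12
g(k):  0  0  0  0  1  1  1  1  2  2  2  0  0
So g(12) = 0.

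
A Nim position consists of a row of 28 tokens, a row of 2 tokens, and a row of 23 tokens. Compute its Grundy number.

Nim-sum: 28 ^ 2 ^ 23 = 9.

9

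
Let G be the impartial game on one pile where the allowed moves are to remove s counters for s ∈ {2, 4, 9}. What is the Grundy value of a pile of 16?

2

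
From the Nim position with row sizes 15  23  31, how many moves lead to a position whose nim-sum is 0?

3

Compute the nim-sum pairwise:
15 ⊕ 23 = 24
24 ⊕ 31 = 7
The overall nim-sum is X = 7. A row of size p has a winning move iff p XOR X < p (reduce it to p XOR X).
  15: 15 XOR 7 = 8 < 15 — winning move (to 8).
  23: 23 XOR 7 = 16 < 23 — winning move (to 16).
  31: 31 XOR 7 = 24 < 31 — winning move (to 24).
That gives 3 winning moves.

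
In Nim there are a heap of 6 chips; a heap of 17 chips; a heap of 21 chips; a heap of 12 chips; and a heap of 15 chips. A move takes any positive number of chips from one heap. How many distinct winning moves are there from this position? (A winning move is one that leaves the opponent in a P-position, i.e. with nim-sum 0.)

Write each in binary and XOR column by column:
  00110  (6)
  10001  (17)
  10101  (21)
  01100  (12)
  01111  (15)
  -----
  00001  (1)
The overall nim-sum is X = 1. A heap of size p has a winning move iff p XOR X < p (reduce it to p XOR X).
  6: 6 XOR 1 = 7 ≥ 6 — no move.
  17: 17 XOR 1 = 16 < 17 — winning move (to 16).
  21: 21 XOR 1 = 20 < 21 — winning move (to 20).
  12: 12 XOR 1 = 13 ≥ 12 — no move.
  15: 15 XOR 1 = 14 < 15 — winning move (to 14).
That gives 3 winning moves.

3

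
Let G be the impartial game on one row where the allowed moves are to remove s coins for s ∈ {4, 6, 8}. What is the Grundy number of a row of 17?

Compute g(0), g(1), … for moves {4, 6, 8}:
k:     0  1  2  3  4  5  6  7  8  9 10 11 12 13 14 15 16 17
g(k):  0  0  0  0  1  1  1  1  2  2  2  2  0  0  0  0  1  1
So g(17) = 1.

1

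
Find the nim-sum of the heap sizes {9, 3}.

Nim-sum: 9 ⊕ 3 = 10.

10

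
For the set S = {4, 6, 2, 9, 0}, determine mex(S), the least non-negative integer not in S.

1

0 is in the set but 1 is not, so the mex is 1.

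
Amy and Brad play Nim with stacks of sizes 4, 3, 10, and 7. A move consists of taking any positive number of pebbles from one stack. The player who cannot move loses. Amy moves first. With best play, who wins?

Amy wins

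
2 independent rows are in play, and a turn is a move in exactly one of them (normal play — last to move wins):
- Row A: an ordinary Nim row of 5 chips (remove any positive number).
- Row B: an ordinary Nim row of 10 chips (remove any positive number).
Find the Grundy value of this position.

15

Row A is a plain Nim row of size 5, so its Grundy value is 5.
Row B is a plain Nim row of size 10, so its Grundy value is 10.
The value of a disjunctive sum is the nim-sum of the parts.
Combined value = 5 ⊕ 10 = 15.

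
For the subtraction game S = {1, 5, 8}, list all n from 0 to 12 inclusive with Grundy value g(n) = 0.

0, 2, 4, 6

Grundy values for subtraction set {1, 5, 8}:
g(0) = mex{} = 0
g(1) = mex{0} = 1
g(2) = mex{1} = 0
g(3) = mex{0} = 1
g(4) = mex{1} = 0
g(5) = mex{0} = 1
g(6) = mex{1} = 0
g(7) = mex{0} = 1
g(8) = mex{0,1} = 2
g(9) = mex{0,1,2} = 3
g(10) = mex{0,1,3} = 2
g(11) = mex{0,1,2} = 3
g(12) = mex{0,1,3} = 2
The P-positions (g = 0) in 0..12 are 0, 2, 4, 6.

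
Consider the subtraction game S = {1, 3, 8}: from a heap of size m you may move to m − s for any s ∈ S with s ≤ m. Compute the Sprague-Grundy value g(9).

3

Compute g(0), g(1), … for moves {1, 3, 8}:
g(0) = mex{} = 0
g(1) = mex{0} = 1
g(2) = mex{1} = 0
g(3) = mex{0} = 1
g(4) = mex{1} = 0
g(5) = mex{0} = 1
g(6) = mex{1} = 0
g(7) = mex{0} = 1
g(8) = mex{0,1} = 2
g(9) = mex{0,1,2} = 3
So g(9) = 3.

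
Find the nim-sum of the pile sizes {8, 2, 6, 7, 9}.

2

Write each in binary and XOR column by column:
  1000  (8)
  0010  (2)
  0110  (6)
  0111  (7)
  1001  (9)
  ----
  0010  (2)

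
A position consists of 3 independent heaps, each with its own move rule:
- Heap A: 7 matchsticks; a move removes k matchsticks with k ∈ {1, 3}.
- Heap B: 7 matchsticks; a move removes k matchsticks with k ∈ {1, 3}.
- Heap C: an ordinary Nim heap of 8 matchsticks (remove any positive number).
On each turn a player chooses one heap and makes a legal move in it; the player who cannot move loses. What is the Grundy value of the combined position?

8

Build the Grundy sequence for heap A with g(k) = mex{g(k−s) : s ∈ {1, 3}, s ≤ k}:
k:     0  1  2  3  4  5  6  7
g(k):  0  1  0  1  0  1  0  1
So g(7) = 1.
For heap B, compute g(0), g(1), … with moves {1, 3}:
g(0) = mex{} = 0
g(1) = mex{0} = 1
g(2) = mex{1} = 0
g(3) = mex{0} = 1
g(4) = mex{1} = 0
g(5) = mex{0} = 1
g(6) = mex{1} = 0
g(7) = mex{0} = 1
So g(7) = 1.
Heap C is a plain Nim heap of size 8, so its Grundy value is 8.
By the Sprague-Grundy theorem, the Grundy value of a sum of independent games is the XOR of the component values.
Combined value = 1 XOR 1 XOR 8 = 8.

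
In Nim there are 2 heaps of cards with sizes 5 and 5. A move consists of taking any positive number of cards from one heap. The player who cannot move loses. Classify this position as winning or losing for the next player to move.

Compute the nim-sum pairwise:
5 ⊕ 5 = 0
The nim-sum is 0, so this is a P-position: the player to move is in a losing position under optimal play.

Losing position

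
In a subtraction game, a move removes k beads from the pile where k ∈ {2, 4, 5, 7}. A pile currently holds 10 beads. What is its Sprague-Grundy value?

0

Compute g(0), g(1), … for moves {2, 4, 5, 7}:
k:     0  1  2  3  4  5  6  7  8  9 10
g(k):  0  0  1  1  2  2  3  3  4  0  0
So g(10) = 0.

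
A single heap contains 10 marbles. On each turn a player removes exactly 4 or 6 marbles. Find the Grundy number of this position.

0

Compute g(0), g(1), … for moves {4, 6}:
k:     0  1  2  3  4  5  6  7  8  9 10
g(k):  0  0  0  0  1  1  1  1  2  2  0
So g(10) = 0.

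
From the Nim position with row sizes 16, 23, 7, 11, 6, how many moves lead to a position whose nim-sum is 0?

1

Nim-sum: 16 ^ 23 ^ 7 ^ 11 ^ 6 = 13.
The overall nim-sum is X = 13. A row of size p has a winning move iff p XOR X < p (reduce it to p XOR X).
  16: 16 XOR 13 = 29 ≥ 16 — no move.
  23: 23 XOR 13 = 26 ≥ 23 — no move.
  7: 7 XOR 13 = 10 ≥ 7 — no move.
  11: 11 XOR 13 = 6 < 11 — winning move (to 6).
  6: 6 XOR 13 = 11 ≥ 6 — no move.
That gives 1 winning move.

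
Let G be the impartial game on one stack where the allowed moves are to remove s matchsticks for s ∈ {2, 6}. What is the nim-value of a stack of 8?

0

Build the Grundy sequence with g(k) = mex{g(k−s) : s ∈ {2, 6}, s ≤ k}:
k:     0  1  2  3  4  5  6  7  8
g(k):  0  0  1  1  0  0  1  1  0
So g(8) = 0.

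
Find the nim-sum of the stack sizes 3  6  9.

Nim-sum: 3 XOR 6 XOR 9 = 12.

12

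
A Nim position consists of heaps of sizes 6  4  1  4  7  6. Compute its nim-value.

Compute the nim-sum pairwise:
6 ^ 4 = 2
2 ^ 1 = 3
3 ^ 4 = 7
7 ^ 7 = 0
0 ^ 6 = 6

6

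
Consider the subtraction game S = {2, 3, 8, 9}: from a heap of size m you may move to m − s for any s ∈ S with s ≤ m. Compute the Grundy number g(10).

2

Grundy values for subtraction set {2, 3, 8, 9}:
k:     0  1  2  3  4  5  6  7  8  9 10
g(k):  0  0  1  1  2  0  0  1  1  2  2
So g(10) = 2.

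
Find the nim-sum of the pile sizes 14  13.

3

Nim-sum: 14 ⊕ 13 = 3.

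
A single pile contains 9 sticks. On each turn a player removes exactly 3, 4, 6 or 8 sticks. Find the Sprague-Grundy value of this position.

3

Grundy values for subtraction set {3, 4, 6, 8}:
g(0) = mex{} = 0
g(1) = mex{} = 0
g(2) = mex{} = 0
g(3) = mex{0} = 1
g(4) = mex{0} = 1
g(5) = mex{0} = 1
g(6) = mex{0,1} = 2
g(7) = mex{0,1} = 2
g(8) = mex{0,1} = 2
g(9) = mex{0,1,2} = 3
So g(9) = 3.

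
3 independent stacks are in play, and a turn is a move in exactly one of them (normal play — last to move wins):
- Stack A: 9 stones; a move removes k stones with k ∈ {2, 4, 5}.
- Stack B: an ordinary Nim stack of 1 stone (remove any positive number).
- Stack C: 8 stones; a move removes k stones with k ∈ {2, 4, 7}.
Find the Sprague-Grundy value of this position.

1

Grundy values for stack A (subtraction set {2, 4, 5}):
k:     0  1  2  3  4  5  6  7  8  9
g(k):  0  0  1  1  2  2  3  0  0  1
So g(9) = 1.
Stack B is a plain Nim stack of size 1, so its Grundy value is 1.
Grundy values for stack C (subtraction set {2, 4, 7}):
k:     0  1  2  3  4  5  6  7  8
g(k):  0  0  1  1  2  2  0  3  1
So g(8) = 1.
The value of a disjunctive sum is the nim-sum of the parts.
Combined value = 1 ⊕ 1 ⊕ 1 = 1.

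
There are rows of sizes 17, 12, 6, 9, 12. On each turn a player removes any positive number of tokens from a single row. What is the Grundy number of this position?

Compute the nim-sum pairwise:
17 ⊕ 12 = 29
29 ⊕ 6 = 27
27 ⊕ 9 = 18
18 ⊕ 12 = 30

30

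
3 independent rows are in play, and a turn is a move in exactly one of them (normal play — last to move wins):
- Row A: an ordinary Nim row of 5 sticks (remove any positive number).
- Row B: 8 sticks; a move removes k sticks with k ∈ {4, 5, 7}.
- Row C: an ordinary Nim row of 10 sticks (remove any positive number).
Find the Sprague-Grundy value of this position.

13

Row A is a plain Nim row of size 5, so its Grundy value is 5.
Grundy values for row B (subtraction set {4, 5, 7}):
k:     0  1  2  3  4  5  6  7  8
g(k):  0  0  0  0  1  1  1  1  2
So g(8) = 2.
Row C is a plain Nim row of size 10, so its Grundy value is 10.
The value of a disjunctive sum is the nim-sum of the parts.
Combined value = 5 ⊕ 2 ⊕ 10 = 13.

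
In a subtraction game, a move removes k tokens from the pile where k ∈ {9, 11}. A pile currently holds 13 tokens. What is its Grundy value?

Compute g(0), g(1), … for moves {9, 11}:
g(0) = mex{} = 0
g(1) = mex{} = 0
g(2) = mex{} = 0
g(3) = mex{} = 0
g(4) = mex{} = 0
g(5) = mex{} = 0
g(6) = mex{} = 0
g(7) = mex{} = 0
g(8) = mex{} = 0
g(9) = mex{0} = 1
g(10) = mex{0} = 1
g(11) = mex{0} = 1
g(12) = mex{0} = 1
g(13) = mex{0} = 1
So g(13) = 1.

1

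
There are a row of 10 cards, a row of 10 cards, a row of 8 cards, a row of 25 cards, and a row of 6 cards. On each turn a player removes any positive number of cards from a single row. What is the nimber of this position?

23

In binary:
  01010  (10)
  01010  (10)
  01000  (8)
  11001  (25)
  00110  (6)
  -----
  10111  (23)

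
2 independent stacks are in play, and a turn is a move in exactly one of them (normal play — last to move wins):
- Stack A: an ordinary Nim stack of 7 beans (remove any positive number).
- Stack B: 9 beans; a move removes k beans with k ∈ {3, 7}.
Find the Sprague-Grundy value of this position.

6

Stack A is a plain Nim stack of size 7, so its Grundy value is 7.
Build the Grundy sequence for stack B with g(k) = mex{g(k−s) : s ∈ {3, 7}, s ≤ k}:
g(0) = mex{} = 0
g(1) = mex{} = 0
g(2) = mex{} = 0
g(3) = mex{0} = 1
g(4) = mex{0} = 1
g(5) = mex{0} = 1
g(6) = mex{1} = 0
g(7) = mex{0,1} = 2
g(8) = mex{0,1} = 2
g(9) = mex{0} = 1
So g(9) = 1.
By the Sprague-Grundy theorem, the Grundy value of a sum of independent games is the XOR of the component values.
Combined value = 7 ⊕ 1 = 6.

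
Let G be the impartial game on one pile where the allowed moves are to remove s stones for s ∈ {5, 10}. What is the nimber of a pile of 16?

0

Grundy values for subtraction set {5, 10}:
k:     0  1  2  3  4  5  6  7  8  9 10 11 12 13 14 15 16
g(k):  0  0  0  0  0  1  1  1  1  1  2  2  2  2  2  0  0
So g(16) = 0.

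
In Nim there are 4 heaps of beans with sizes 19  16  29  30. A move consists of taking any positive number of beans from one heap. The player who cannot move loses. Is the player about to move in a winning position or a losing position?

Nim-sum: 19 ⊕ 16 ⊕ 29 ⊕ 30 = 0.
The nim-sum is 0, so this is a P-position: the player to move is in a losing position under optimal play.

Losing position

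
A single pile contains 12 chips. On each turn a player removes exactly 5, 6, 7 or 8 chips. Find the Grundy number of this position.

Build the Grundy sequence with g(k) = mex{g(k−s) : s ∈ {5, 6, 7, 8}, s ≤ k}:
k:     0  1  2  3  4  5  6  7  8  9 10 11 12
g(k):  0  0  0  0  0  1  1  1  1  1  2  2  2
So g(12) = 2.

2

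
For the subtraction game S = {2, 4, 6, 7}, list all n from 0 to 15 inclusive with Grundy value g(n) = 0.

0, 1, 9, 10

Build the Grundy sequence with g(k) = mex{g(k−s) : s ∈ {2, 4, 6, 7}, s ≤ k}:
k:     0  1  2  3  4  5  6  7  8  9 10 11 12 13 14 15
g(k):  0  0  1  1  2  2  3  3  4  0  0  1  1  2  2  3
The P-positions (g = 0) in 0..15 are 0, 1, 9, 10.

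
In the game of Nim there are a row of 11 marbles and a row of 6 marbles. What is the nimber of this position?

13

Compute the nim-sum pairwise:
11 ^ 6 = 13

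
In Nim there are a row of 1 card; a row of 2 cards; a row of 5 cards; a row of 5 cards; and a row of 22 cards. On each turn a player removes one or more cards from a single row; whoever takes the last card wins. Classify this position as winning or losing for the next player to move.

Winning position

Nim-sum: 1 ^ 2 ^ 5 ^ 5 ^ 22 = 21.
The nim-sum is 21 ≠ 0, so this is an N-position: the player to move can win.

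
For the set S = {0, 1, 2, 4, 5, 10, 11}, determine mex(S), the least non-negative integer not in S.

3

The values 0, 1, 2 are all present; 3 is the first non-negative integer missing from the set.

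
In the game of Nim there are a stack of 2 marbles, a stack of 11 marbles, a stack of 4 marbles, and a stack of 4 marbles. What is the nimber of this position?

Nim-sum: 2 XOR 11 XOR 4 XOR 4 = 9.

9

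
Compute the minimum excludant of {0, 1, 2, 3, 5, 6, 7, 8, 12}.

4

The values 0, 1, 2, 3 are all present; 4 is the first non-negative integer missing from the set.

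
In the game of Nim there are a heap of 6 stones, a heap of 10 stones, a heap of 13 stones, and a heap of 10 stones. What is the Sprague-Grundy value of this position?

Nim-sum: 6 ⊕ 10 ⊕ 13 ⊕ 10 = 11.

11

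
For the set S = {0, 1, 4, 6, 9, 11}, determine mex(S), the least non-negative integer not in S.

The values 0, 1 are all present; 2 is the first non-negative integer missing from the set.

2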